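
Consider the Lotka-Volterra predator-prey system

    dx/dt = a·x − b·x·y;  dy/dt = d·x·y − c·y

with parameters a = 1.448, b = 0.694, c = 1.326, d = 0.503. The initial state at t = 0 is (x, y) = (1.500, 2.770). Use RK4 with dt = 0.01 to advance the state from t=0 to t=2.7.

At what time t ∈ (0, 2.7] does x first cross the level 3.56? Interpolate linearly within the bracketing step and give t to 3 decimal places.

t = 2.383

t=0.000: state=(1.500, 2.770)
step 1 (dt=0.01): k1=(-0.712, -1.583), k2=(-0.702, -1.583), k3=(-0.702, -1.583), k4=(-0.692, -1.584); state += dt/6·(k1+2k2+2k3+k4)
t=0.010: state=(1.493, 2.754)
t=0.020: state=(1.486, 2.738)
t=0.030: state=(1.480, 2.722)
continuing one RK4 step at a time; state shown every 10 steps (Δt=0.1):
t=0.100: state=(1.438, 2.612)
t=0.200: state=(1.394, 2.456)
t=0.300: state=(1.366, 2.306)
t=0.400: state=(1.352, 2.162)
t=0.500: state=(1.352, 2.027)
t=0.600: state=(1.363, 1.901)
t=0.700: state=(1.387, 1.784)
t=0.800: state=(1.422, 1.676)
t=0.900: state=(1.468, 1.579)
t=1.000: state=(1.525, 1.491)
t=1.100: state=(1.594, 1.412)
t=1.200: state=(1.674, 1.343)
t=1.300: state=(1.767, 1.282)
t=1.400: state=(1.872, 1.230)
t=1.500: state=(1.989, 1.187)
t=1.600: state=(2.120, 1.153)
t=1.700: state=(2.264, 1.128)
t=1.800: state=(2.421, 1.111)
t=1.900: state=(2.592, 1.104)
t=2.000: state=(2.775, 1.106)
t=2.100: state=(2.969, 1.119)
t=2.200: state=(3.172, 1.144)
t=2.300: state=(3.383, 1.182)
t=2.380: state=(3.553, 1.222)
next step: t=2.390: state=(3.574, 1.227) — x has crossed 3.56
linear interpolation between t=2.380 (3.55301) and t=2.390 (3.57433) → t≈2.383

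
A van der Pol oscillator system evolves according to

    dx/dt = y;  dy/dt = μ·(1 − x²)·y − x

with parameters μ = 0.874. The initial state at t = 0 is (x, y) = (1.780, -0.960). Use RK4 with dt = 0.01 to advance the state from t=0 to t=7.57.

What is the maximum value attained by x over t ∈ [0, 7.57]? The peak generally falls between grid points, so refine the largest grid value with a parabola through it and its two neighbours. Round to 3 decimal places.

max x = 2.008

t=0.000: state=(1.780, -0.960)
step 1 (dt=0.01): k1=(-0.960, 0.039), k2=(-0.960, 0.029), k3=(-0.960, 0.030), k4=(-0.960, 0.020); state += dt/6·(k1+2k2+2k3+k4)
t=0.010: state=(1.770, -0.960)
t=0.020: state=(1.761, -0.960)
t=0.030: state=(1.751, -0.960)
continuing one RK4 step at a time; state shown every 25 steps (Δt=0.25):
t=0.250: state=(1.537, -1.002)
t=0.500: state=(1.272, -1.127)
t=0.750: state=(0.966, -1.338)
t=1.000: state=(0.594, -1.659)
t=1.250: state=(0.126, -2.099)
t=1.500: state=(-0.457, -2.542)
t=1.750: state=(-1.108, -2.547)
t=2.000: state=(-1.659, -1.744)
t=2.250: state=(-1.959, -0.688)
t=2.500: state=(-2.035, 0.013)
t=2.750: state=(-1.981, 0.375)
t=3.000: state=(-1.861, 0.573)
t=3.250: state=(-1.700, 0.713)
t=3.500: state=(-1.505, 0.847)
t=3.750: state=(-1.274, 1.006)
t=4.000: state=(-0.998, 1.219)
t=4.250: state=(-0.657, 1.519)
t=4.500: state=(-0.229, 1.927)
t=4.750: state=(0.310, 2.378)
t=5.000: state=(0.937, 2.540)
t=5.250: state=(1.516, 1.961)
t=5.500: state=(1.878, 0.932)
t=5.750: state=(2.004, 0.139)
t=6.000: state=(1.978, -0.295)
t=6.250: state=(1.873, -0.528)
t=6.500: state=(1.721, -0.682)
t=6.750: state=(1.533, -0.819)
t=7.000: state=(1.310, -0.975)
t=7.250: state=(1.042, -1.179)
t=7.500: state=(0.714, -1.463)
t=7.570: state=(0.608, -1.561)
largest grid value and its neighbours: x(5.800)=2.00802, x(5.810)=2.00819, x(5.820)=2.00816
parabola through these three points peaks at t≈5.814 with x≈2.00820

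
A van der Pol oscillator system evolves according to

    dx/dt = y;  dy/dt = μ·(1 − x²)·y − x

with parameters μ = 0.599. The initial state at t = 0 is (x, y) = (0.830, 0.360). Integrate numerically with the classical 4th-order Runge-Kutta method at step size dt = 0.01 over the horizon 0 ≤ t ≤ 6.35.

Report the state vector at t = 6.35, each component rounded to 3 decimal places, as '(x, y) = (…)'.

t=0.000: state=(0.830, 0.360)
step 1 (dt=0.01): k1=(0.360, -0.763), k2=(0.356, -0.766), k3=(0.356, -0.766), k4=(0.352, -0.769); state += dt/6·(k1+2k2+2k3+k4)
t=0.010: state=(0.834, 0.352)
t=0.020: state=(0.837, 0.345)
t=0.030: state=(0.840, 0.337)
continuing one RK4 step at a time; state shown every 25 steps (Δt=0.25):
t=0.250: state=(0.895, 0.153)
t=0.500: state=(0.905, -0.072)
t=0.750: state=(0.859, -0.300)
t=1.000: state=(0.756, -0.524)
t=1.250: state=(0.597, -0.746)
t=1.500: state=(0.383, -0.966)
t=1.750: state=(0.114, -1.179)
t=2.000: state=(-0.204, -1.358)
t=2.250: state=(-0.557, -1.442)
t=2.500: state=(-0.910, -1.354)
t=2.750: state=(-1.216, -1.061)
t=3.000: state=(-1.429, -0.632)
t=3.250: state=(-1.531, -0.187)
t=3.500: state=(-1.528, 0.195)
t=3.750: state=(-1.439, 0.504)
t=4.000: state=(-1.280, 0.764)
t=4.250: state=(-1.059, 1.008)
t=4.500: state=(-0.775, 1.265)
t=4.750: state=(-0.424, 1.549)
t=5.000: state=(0.000, 1.842)
t=5.250: state=(0.491, 2.052)
t=5.500: state=(1.004, 1.994)
t=5.750: state=(1.454, 1.542)
t=6.000: state=(1.755, 0.853)
t=6.250: state=(1.885, 0.214)
t=6.350: state=(1.896, 0.008)

(x, y) = (1.896, 0.008)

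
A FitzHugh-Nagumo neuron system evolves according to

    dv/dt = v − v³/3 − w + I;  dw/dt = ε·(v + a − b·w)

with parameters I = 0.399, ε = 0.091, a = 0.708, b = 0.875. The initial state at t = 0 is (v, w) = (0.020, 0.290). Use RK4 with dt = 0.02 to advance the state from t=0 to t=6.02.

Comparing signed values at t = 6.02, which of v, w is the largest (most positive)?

largest component: v

t=0.000: state=(0.020, 0.290)
step 1 (dt=0.02): k1=(0.129, 0.043), k2=(0.130, 0.043), k3=(0.130, 0.043), k4=(0.131, 0.043); state += dt/6·(k1+2k2+2k3+k4)
t=0.020: state=(0.023, 0.291)
t=0.040: state=(0.025, 0.292)
t=0.060: state=(0.028, 0.293)
continuing one RK4 step at a time; state shown every 10 steps (Δt=0.2):
t=0.200: state=(0.048, 0.299)
t=0.400: state=(0.079, 0.308)
t=0.600: state=(0.116, 0.318)
t=0.800: state=(0.158, 0.328)
t=1.000: state=(0.208, 0.339)
t=1.200: state=(0.265, 0.350)
t=1.400: state=(0.331, 0.363)
t=1.600: state=(0.407, 0.377)
t=1.800: state=(0.494, 0.392)
t=2.000: state=(0.591, 0.408)
t=2.200: state=(0.698, 0.426)
t=2.400: state=(0.813, 0.446)
t=2.600: state=(0.932, 0.467)
t=2.800: state=(1.049, 0.491)
t=3.000: state=(1.159, 0.516)
t=3.200: state=(1.257, 0.542)
t=3.400: state=(1.339, 0.570)
t=3.600: state=(1.404, 0.598)
t=3.800: state=(1.452, 0.627)
t=4.000: state=(1.486, 0.657)
t=4.200: state=(1.507, 0.686)
t=4.400: state=(1.518, 0.716)
t=4.600: state=(1.522, 0.744)
t=4.800: state=(1.519, 0.773)
t=5.000: state=(1.513, 0.801)
t=5.200: state=(1.503, 0.828)
t=5.400: state=(1.490, 0.855)
t=5.600: state=(1.475, 0.881)
t=5.800: state=(1.459, 0.906)
t=6.000: state=(1.442, 0.931)
t=6.020: state=(1.440, 0.933)
compare at T: v=1.440, w=0.933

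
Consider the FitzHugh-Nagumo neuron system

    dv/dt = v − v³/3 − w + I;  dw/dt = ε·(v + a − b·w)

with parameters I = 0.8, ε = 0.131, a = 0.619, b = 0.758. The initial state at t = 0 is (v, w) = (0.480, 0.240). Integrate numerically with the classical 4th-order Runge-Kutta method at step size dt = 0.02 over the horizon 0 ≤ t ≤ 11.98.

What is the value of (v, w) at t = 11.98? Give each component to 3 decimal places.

(v, w) = (-0.575, 1.580)

t=0.000: state=(0.480, 0.240)
step 1 (dt=0.02): k1=(1.003, 0.120), k2=(1.010, 0.121), k3=(1.010, 0.121), k4=(1.016, 0.123); state += dt/6·(k1+2k2+2k3+k4)
t=0.020: state=(0.500, 0.242)
t=0.040: state=(0.521, 0.245)
t=0.060: state=(0.541, 0.247)
continuing one RK4 step at a time; state shown every 25 steps (Δt=0.5):
t=0.500: state=(1.038, 0.316)
t=1.000: state=(1.525, 0.424)
t=1.500: state=(1.748, 0.549)
t=2.000: state=(1.793, 0.675)
t=2.500: state=(1.770, 0.796)
t=3.000: state=(1.726, 0.909)
t=3.500: state=(1.675, 1.013)
t=4.000: state=(1.622, 1.109)
t=4.500: state=(1.567, 1.197)
t=5.000: state=(1.510, 1.276)
t=5.500: state=(1.452, 1.349)
t=6.000: state=(1.392, 1.414)
t=6.500: state=(1.331, 1.472)
t=7.000: state=(1.266, 1.523)
t=7.500: state=(1.197, 1.568)
t=8.000: state=(1.123, 1.605)
t=8.500: state=(1.042, 1.636)
t=9.000: state=(0.950, 1.660)
t=9.500: state=(0.843, 1.677)
t=10.000: state=(0.713, 1.685)
t=10.500: state=(0.544, 1.683)
t=11.000: state=(0.307, 1.669)
t=11.500: state=(-0.051, 1.637)
t=11.980: state=(-0.575, 1.580)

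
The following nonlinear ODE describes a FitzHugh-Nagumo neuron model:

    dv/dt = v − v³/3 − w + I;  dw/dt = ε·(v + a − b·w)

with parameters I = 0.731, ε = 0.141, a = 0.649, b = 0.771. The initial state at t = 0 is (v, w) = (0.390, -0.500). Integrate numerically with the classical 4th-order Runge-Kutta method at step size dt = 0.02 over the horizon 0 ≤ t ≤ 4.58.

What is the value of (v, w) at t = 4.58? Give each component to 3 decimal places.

t=0.000: state=(0.390, -0.500)
step 1 (dt=0.02): k1=(1.601, 0.201), k2=(1.613, 0.203), k3=(1.613, 0.203), k4=(1.624, 0.205); state += dt/6·(k1+2k2+2k3+k4)
t=0.020: state=(0.422, -0.496)
t=0.040: state=(0.455, -0.492)
t=0.060: state=(0.488, -0.488)
continuing one RK4 step at a time; state shown every 10 steps (Δt=0.2):
t=0.200: state=(0.731, -0.456)
t=0.400: state=(1.093, -0.402)
t=0.600: state=(1.429, -0.340)
t=0.800: state=(1.691, -0.271)
t=1.000: state=(1.862, -0.197)
t=1.200: state=(1.955, -0.122)
t=1.400: state=(1.997, -0.046)
t=1.600: state=(2.009, 0.029)
t=1.800: state=(2.004, 0.103)
t=2.000: state=(1.990, 0.174)
t=2.200: state=(1.972, 0.244)
t=2.400: state=(1.952, 0.312)
t=2.600: state=(1.930, 0.377)
t=2.800: state=(1.907, 0.441)
t=3.000: state=(1.884, 0.502)
t=3.200: state=(1.861, 0.562)
t=3.400: state=(1.837, 0.619)
t=3.600: state=(1.813, 0.675)
t=3.800: state=(1.790, 0.729)
t=4.000: state=(1.766, 0.781)
t=4.200: state=(1.742, 0.831)
t=4.400: state=(1.718, 0.880)
t=4.580: state=(1.696, 0.922)

(v, w) = (1.696, 0.922)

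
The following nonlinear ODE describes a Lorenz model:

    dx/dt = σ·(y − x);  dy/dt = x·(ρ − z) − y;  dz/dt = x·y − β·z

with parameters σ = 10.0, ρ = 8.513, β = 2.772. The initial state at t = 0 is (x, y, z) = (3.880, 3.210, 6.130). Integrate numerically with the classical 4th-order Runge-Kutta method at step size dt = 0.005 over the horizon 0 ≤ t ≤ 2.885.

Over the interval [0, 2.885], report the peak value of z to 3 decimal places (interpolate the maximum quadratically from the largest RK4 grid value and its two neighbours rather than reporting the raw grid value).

max z = 8.664

t=0.000: state=(3.880, 3.210, 6.130)
step 1 (dt=0.005): k1=(-6.700, 6.036, -4.538), k2=(-6.382, 6.025, -4.502), k3=(-6.390, 6.026, -4.499), k4=(-6.079, 6.016, -4.462); state += dt/6·(k1+2k2+2k3+k4)
t=0.005: state=(3.848, 3.240, 6.107)
t=0.010: state=(3.819, 3.270, 6.085)
t=0.015: state=(3.793, 3.300, 6.064)
continuing one RK4 step at a time; state shown every 20 steps (Δt=0.1):
t=0.100: state=(3.678, 3.815, 5.787)
t=0.200: state=(3.999, 4.456, 5.771)
t=0.300: state=(4.520, 5.075, 6.159)
t=0.400: state=(5.043, 5.501, 6.901)
t=0.500: state=(5.375, 5.555, 7.777)
t=0.600: state=(5.380, 5.214, 8.446)
t=0.700: state=(5.080, 4.676, 8.663)
t=0.800: state=(4.641, 4.200, 8.438)
t=0.900: state=(4.250, 3.928, 7.957)
t=1.000: state=(4.017, 3.878, 7.426)
t=1.100: state=(3.969, 4.008, 6.995)
t=1.200: state=(4.082, 4.261, 6.751)
t=1.300: state=(4.308, 4.569, 6.736)
t=1.400: state=(4.579, 4.848, 6.941)
t=1.500: state=(4.818, 5.013, 7.296)
t=1.600: state=(4.949, 5.010, 7.680)
t=1.700: state=(4.937, 4.854, 7.957)
t=1.800: state=(4.800, 4.621, 8.046)
t=1.900: state=(4.605, 4.406, 7.947)
t=2.000: state=(4.426, 4.275, 7.727)
t=2.100: state=(4.315, 4.248, 7.476)
t=2.200: state=(4.292, 4.313, 7.270)
t=2.300: state=(4.350, 4.440, 7.160)
t=2.400: state=(4.461, 4.587, 7.164)
t=2.500: state=(4.589, 4.711, 7.271)
t=2.600: state=(4.694, 4.775, 7.439)
t=2.700: state=(4.745, 4.764, 7.609)
t=2.800: state=(4.732, 4.689, 7.726)
t=2.885: state=(4.679, 4.600, 7.759)
largest grid value and its neighbours: z(0.690)=8.66359, z(0.695)=8.66402, z(0.700)=8.66329
parabola through these three points peaks at t≈0.694 with z≈8.66403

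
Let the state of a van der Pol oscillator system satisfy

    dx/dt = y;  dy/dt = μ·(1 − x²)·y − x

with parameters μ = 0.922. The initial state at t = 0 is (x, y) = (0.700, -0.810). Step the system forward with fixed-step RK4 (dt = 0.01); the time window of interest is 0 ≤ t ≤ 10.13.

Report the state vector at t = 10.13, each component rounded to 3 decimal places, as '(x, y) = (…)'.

t=0.000: state=(0.700, -0.810)
step 1 (dt=0.01): k1=(-0.810, -1.081), k2=(-0.815, -1.084), k3=(-0.815, -1.084), k4=(-0.821, -1.086); state += dt/6·(k1+2k2+2k3+k4)
t=0.010: state=(0.692, -0.821)
t=0.020: state=(0.684, -0.832)
t=0.030: state=(0.675, -0.843)
continuing one RK4 step at a time; state shown every 50 steps (Δt=0.5):
t=0.500: state=(0.145, -1.441)
t=1.000: state=(-0.741, -1.996)
t=1.500: state=(-1.581, -1.080)
t=2.000: state=(-1.784, 0.128)
t=2.500: state=(-1.577, 0.631)
t=3.000: state=(-1.174, 0.990)
t=3.500: state=(-0.552, 1.561)
t=4.000: state=(0.451, 2.450)
t=4.500: state=(1.621, 1.715)
t=5.000: state=(1.993, -0.007)
t=5.500: state=(1.824, -0.560)
t=6.000: state=(1.475, -0.833)
t=6.500: state=(0.973, -1.213)
t=7.000: state=(0.201, -1.952)
t=7.500: state=(-0.985, -2.569)
t=8.000: state=(-1.902, -0.833)
t=8.500: state=(-1.968, 0.326)
t=9.000: state=(-1.706, 0.676)
t=9.500: state=(-1.301, 0.958)
t=10.000: state=(-0.714, 1.448)
t=10.130: state=(-0.513, 1.643)

(x, y) = (-0.513, 1.643)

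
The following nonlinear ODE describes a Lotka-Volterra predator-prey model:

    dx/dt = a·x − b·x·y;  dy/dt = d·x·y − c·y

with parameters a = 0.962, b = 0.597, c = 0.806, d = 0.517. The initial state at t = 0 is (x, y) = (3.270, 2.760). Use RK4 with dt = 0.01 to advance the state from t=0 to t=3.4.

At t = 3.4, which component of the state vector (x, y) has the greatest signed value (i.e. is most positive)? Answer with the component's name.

t=0.000: state=(3.270, 2.760)
step 1 (dt=0.01): k1=(-2.242, 2.441), k2=(-2.258, 2.436), k3=(-2.258, 2.436), k4=(-2.274, 2.431); state += dt/6·(k1+2k2+2k3+k4)
t=0.010: state=(3.247, 2.784)
t=0.020: state=(3.225, 2.809)
t=0.030: state=(3.201, 2.833)
continuing one RK4 step at a time; state shown every 20 steps (Δt=0.2):
t=0.200: state=(2.773, 3.213)
t=0.400: state=(2.242, 3.543)
t=0.600: state=(1.760, 3.706)
t=0.800: state=(1.368, 3.705)
t=1.000: state=(1.073, 3.575)
t=1.200: state=(0.859, 3.360)
t=1.400: state=(0.708, 3.100)
t=1.600: state=(0.602, 2.822)
t=1.800: state=(0.530, 2.546)
t=2.000: state=(0.482, 2.283)
t=2.200: state=(0.451, 2.039)
t=2.400: state=(0.434, 1.817)
t=2.600: state=(0.429, 1.617)
t=2.800: state=(0.434, 1.439)
t=3.000: state=(0.447, 1.281)
t=3.200: state=(0.469, 1.143)
t=3.400: state=(0.499, 1.023)
compare at T: x=0.499, y=1.023

largest component: y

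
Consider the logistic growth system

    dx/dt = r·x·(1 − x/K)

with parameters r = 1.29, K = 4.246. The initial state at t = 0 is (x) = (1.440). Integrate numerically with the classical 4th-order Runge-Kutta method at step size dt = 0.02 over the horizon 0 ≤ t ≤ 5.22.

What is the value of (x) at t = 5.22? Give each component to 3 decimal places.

(x) = (4.236)

t=0.000: state=(1.440)
step 1 (dt=0.02): k1=(1.228), k2=(1.233), k3=(1.233), k4=(1.238); state += dt/6·(k1+2k2+2k3+k4)
t=0.020: state=(1.465)
t=0.040: state=(1.490)
t=0.060: state=(1.515)
continuing one RK4 step at a time; state shown every 10 steps (Δt=0.2):
t=0.200: state=(1.695)
t=0.400: state=(1.963)
t=0.600: state=(2.236)
t=0.800: state=(2.506)
t=1.000: state=(2.764)
t=1.200: state=(3.002)
t=1.400: state=(3.216)
t=1.600: state=(3.404)
t=1.800: state=(3.565)
t=2.000: state=(3.700)
t=2.200: state=(3.811)
t=2.400: state=(3.902)
t=2.600: state=(3.975)
t=2.800: state=(4.034)
t=3.000: state=(4.080)
t=3.200: state=(4.117)
t=3.400: state=(4.145)
t=3.600: state=(4.168)
t=3.800: state=(4.185)
t=4.000: state=(4.199)
t=4.200: state=(4.210)
t=4.400: state=(4.218)
t=4.600: state=(4.224)
t=4.800: state=(4.229)
t=5.000: state=(4.233)
t=5.200: state=(4.236)
t=5.220: state=(4.236)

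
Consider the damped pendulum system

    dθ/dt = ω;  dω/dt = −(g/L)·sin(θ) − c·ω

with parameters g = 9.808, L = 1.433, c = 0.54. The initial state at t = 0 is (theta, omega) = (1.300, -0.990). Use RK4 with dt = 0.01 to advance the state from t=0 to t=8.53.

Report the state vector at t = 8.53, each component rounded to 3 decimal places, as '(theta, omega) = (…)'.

(theta, omega) = (-0.126, 0.006)

t=0.000: state=(1.300, -0.990)
step 1 (dt=0.01): k1=(-0.990, -6.060), k2=(-1.020, -6.035), k3=(-1.020, -6.035), k4=(-1.050, -6.009); state += dt/6·(k1+2k2+2k3+k4)
t=0.010: state=(1.290, -1.050)
t=0.020: state=(1.279, -1.110)
t=0.030: state=(1.268, -1.169)
continuing one RK4 step at a time; state shown every 50 steps (Δt=0.5):
t=0.500: state=(0.219, -2.826)
t=1.000: state=(-0.853, -0.983)
t=1.500: state=(-0.671, 1.524)
t=2.000: state=(0.268, 1.698)
t=2.500: state=(0.651, -0.268)
t=3.000: state=(0.140, -1.451)
t=3.500: state=(-0.426, -0.531)
t=4.000: state=(-0.318, 0.838)
t=4.500: state=(0.168, 0.826)
t=5.000: state=(0.324, -0.241)
t=5.500: state=(0.027, -0.750)
t=6.000: state=(-0.234, -0.172)
t=6.500: state=(-0.132, 0.490)
t=7.000: state=(0.116, 0.364)
t=7.500: state=(0.155, -0.203)
t=8.000: state=(-0.016, -0.373)
t=8.500: state=(-0.126, -0.020)
t=8.530: state=(-0.126, 0.006)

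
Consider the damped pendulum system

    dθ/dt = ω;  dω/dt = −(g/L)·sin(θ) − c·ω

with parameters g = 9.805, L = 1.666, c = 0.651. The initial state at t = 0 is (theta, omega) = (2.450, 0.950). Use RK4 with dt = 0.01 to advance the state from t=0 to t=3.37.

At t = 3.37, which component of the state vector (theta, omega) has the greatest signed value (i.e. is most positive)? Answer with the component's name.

largest component: omega

t=0.000: state=(2.450, 0.950)
step 1 (dt=0.01): k1=(0.950, -4.372), k2=(0.928, -4.336), k3=(0.928, -4.337), k4=(0.907, -4.301); state += dt/6·(k1+2k2+2k3+k4)
t=0.010: state=(2.459, 0.907)
t=0.020: state=(2.468, 0.864)
t=0.030: state=(2.477, 0.822)
continuing one RK4 step at a time; state shown every 20 steps (Δt=0.2):
t=0.200: state=(2.561, 0.191)
t=0.400: state=(2.535, -0.441)
t=0.600: state=(2.384, -1.074)
t=0.800: state=(2.099, -1.799)
t=1.000: state=(1.658, -2.619)
t=1.200: state=(1.056, -3.363)
t=1.400: state=(0.344, -3.646)
t=1.600: state=(-0.351, -3.180)
t=1.800: state=(-0.889, -2.137)
t=2.000: state=(-1.195, -0.914)
t=2.200: state=(-1.260, 0.244)
t=2.400: state=(-1.108, 1.241)
t=2.600: state=(-0.780, 1.985)
t=2.800: state=(-0.341, 2.325)
t=3.000: state=(0.116, 2.156)
t=3.200: state=(0.492, 1.549)
t=3.370: state=(0.697, 0.848)
compare at T: theta=0.697, omega=0.848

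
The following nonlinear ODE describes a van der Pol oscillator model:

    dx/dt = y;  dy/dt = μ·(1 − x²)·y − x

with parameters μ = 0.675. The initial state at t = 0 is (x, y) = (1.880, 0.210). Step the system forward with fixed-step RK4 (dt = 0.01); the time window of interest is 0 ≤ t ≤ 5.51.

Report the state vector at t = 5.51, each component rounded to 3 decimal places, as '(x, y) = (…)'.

t=0.000: state=(1.880, 0.210)
step 1 (dt=0.01): k1=(0.210, -2.239), k2=(0.199, -2.222), k3=(0.199, -2.222), k4=(0.188, -2.204); state += dt/6·(k1+2k2+2k3+k4)
t=0.010: state=(1.882, 0.188)
t=0.020: state=(1.884, 0.166)
t=0.030: state=(1.885, 0.144)
continuing one RK4 step at a time; state shown every 20 steps (Δt=0.2):
t=0.200: state=(1.882, -0.170)
t=0.400: state=(1.819, -0.439)
t=0.600: state=(1.711, -0.638)
t=0.800: state=(1.566, -0.802)
t=1.000: state=(1.391, -0.957)
t=1.200: state=(1.183, -1.122)
t=1.400: state=(0.940, -1.314)
t=1.600: state=(0.655, -1.543)
t=1.800: state=(0.320, -1.811)
t=2.000: state=(-0.071, -2.094)
t=2.200: state=(-0.513, -2.304)
t=2.400: state=(-0.977, -2.289)
t=2.600: state=(-1.404, -1.925)
t=2.800: state=(-1.728, -1.289)
t=3.000: state=(-1.918, -0.624)
t=3.200: state=(-1.988, -0.100)
t=3.400: state=(-1.969, 0.261)
t=3.600: state=(-1.891, 0.504)
t=3.800: state=(-1.772, 0.681)
t=4.000: state=(-1.621, 0.829)
t=4.200: state=(-1.441, 0.972)
t=4.400: state=(-1.231, 1.128)
t=4.600: state=(-0.987, 1.312)
t=4.800: state=(-0.703, 1.535)
t=5.000: state=(-0.370, 1.802)
t=5.200: state=(0.019, 2.089)
t=5.400: state=(0.462, 2.318)
t=5.510: state=(0.720, 2.366)

(x, y) = (0.720, 2.366)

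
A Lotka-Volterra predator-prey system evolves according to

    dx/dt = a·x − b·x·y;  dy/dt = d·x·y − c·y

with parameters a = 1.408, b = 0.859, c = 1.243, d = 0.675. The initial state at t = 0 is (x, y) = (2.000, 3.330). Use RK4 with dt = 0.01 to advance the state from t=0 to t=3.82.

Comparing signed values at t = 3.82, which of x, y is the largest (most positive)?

t=0.000: state=(2.000, 3.330)
step 1 (dt=0.01): k1=(-2.905, 0.356), k2=(-2.887, 0.324), k3=(-2.887, 0.324), k4=(-2.868, 0.292); state += dt/6·(k1+2k2+2k3+k4)
t=0.010: state=(1.971, 3.333)
t=0.020: state=(1.943, 3.336)
t=0.030: state=(1.915, 3.338)
continuing one RK4 step at a time; state shown every 20 steps (Δt=0.2):
t=0.200: state=(1.497, 3.283)
t=0.400: state=(1.149, 3.056)
t=0.600: state=(0.925, 2.738)
t=0.800: state=(0.789, 2.395)
t=1.000: state=(0.713, 2.066)
t=1.200: state=(0.680, 1.769)
t=1.400: state=(0.680, 1.512)
t=1.600: state=(0.708, 1.295)
t=1.800: state=(0.764, 1.115)
t=2.000: state=(0.847, 0.969)
t=2.200: state=(0.960, 0.853)
t=2.400: state=(1.107, 0.765)
t=2.600: state=(1.294, 0.701)
t=2.800: state=(1.526, 0.661)
t=3.000: state=(1.809, 0.645)
t=3.200: state=(2.144, 0.657)
t=3.400: state=(2.530, 0.702)
t=3.600: state=(2.951, 0.792)
t=3.800: state=(3.372, 0.947)
t=3.820: state=(3.411, 0.967)
compare at T: x=3.411, y=0.967

largest component: x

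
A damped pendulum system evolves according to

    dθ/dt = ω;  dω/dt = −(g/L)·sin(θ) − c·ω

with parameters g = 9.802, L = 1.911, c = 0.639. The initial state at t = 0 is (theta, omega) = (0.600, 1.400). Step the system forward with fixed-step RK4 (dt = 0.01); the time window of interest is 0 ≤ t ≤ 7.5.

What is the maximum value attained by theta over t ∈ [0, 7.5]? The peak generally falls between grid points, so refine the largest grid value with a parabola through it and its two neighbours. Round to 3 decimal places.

max theta = 0.846

t=0.000: state=(0.600, 1.400)
step 1 (dt=0.01): k1=(1.400, -3.791), k2=(1.381, -3.808), k3=(1.381, -3.808), k4=(1.362, -3.825); state += dt/6·(k1+2k2+2k3+k4)
t=0.010: state=(0.614, 1.362)
t=0.020: state=(0.627, 1.324)
t=0.030: state=(0.640, 1.285)
continuing one RK4 step at a time; state shown every 25 steps (Δt=0.25):
t=0.250: state=(0.826, 0.399)
t=0.500: state=(0.805, -0.539)
t=0.750: state=(0.578, -1.223)
t=1.000: state=(0.227, -1.506)
t=1.250: state=(-0.136, -1.327)
t=1.500: state=(-0.407, -0.797)
t=1.750: state=(-0.524, -0.132)
t=2.000: state=(-0.478, 0.469)
t=2.250: state=(-0.307, 0.859)
t=2.500: state=(-0.074, 0.954)
t=2.750: state=(0.146, 0.762)
t=3.000: state=(0.292, 0.381)
t=3.250: state=(0.333, -0.050)
t=3.500: state=(0.273, -0.403)
t=3.750: state=(0.145, -0.592)
t=4.000: state=(-0.006, -0.584)
t=4.250: state=(-0.133, -0.409)
t=4.500: state=(-0.203, -0.143)
t=4.750: state=(-0.205, 0.125)
t=5.000: state=(-0.147, 0.317)
t=5.250: state=(-0.056, 0.391)
t=5.500: state=(0.038, 0.341)
t=5.750: state=(0.107, 0.200)
t=6.000: state=(0.135, 0.023)
t=6.250: state=(0.120, -0.135)
t=6.500: state=(0.073, -0.231)
t=6.750: state=(0.012, -0.246)
t=7.000: state=(-0.044, -0.188)
t=7.250: state=(-0.079, -0.085)
t=7.500: state=(-0.086, 0.028)
largest grid value and its neighbours: theta(0.340)=0.84573, theta(0.350)=0.84596, theta(0.360)=0.84581
parabola through these three points peaks at t≈0.351 with theta≈0.84596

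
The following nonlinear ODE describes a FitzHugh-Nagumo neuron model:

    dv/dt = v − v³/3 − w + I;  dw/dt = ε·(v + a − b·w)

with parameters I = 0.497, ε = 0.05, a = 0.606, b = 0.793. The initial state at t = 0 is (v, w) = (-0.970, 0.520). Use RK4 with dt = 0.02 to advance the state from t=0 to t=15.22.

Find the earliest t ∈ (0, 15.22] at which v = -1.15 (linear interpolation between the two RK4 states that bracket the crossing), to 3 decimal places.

t=0.000: state=(-0.970, 0.520)
step 1 (dt=0.02): k1=(-0.689, -0.039), k2=(-0.689, -0.039), k3=(-0.689, -0.039), k4=(-0.689, -0.039); state += dt/6·(k1+2k2+2k3+k4)
t=0.020: state=(-0.984, 0.519)
t=0.040: state=(-0.998, 0.518)
t=0.060: state=(-1.011, 0.518)
t=0.260: state=(-1.146, 0.509)
next step: t=0.280: state=(-1.159, 0.508) — v has crossed -1.15
linear interpolation between t=0.260 (-1.14627) and t=0.280 (-1.15934) → t≈0.266

t = 0.266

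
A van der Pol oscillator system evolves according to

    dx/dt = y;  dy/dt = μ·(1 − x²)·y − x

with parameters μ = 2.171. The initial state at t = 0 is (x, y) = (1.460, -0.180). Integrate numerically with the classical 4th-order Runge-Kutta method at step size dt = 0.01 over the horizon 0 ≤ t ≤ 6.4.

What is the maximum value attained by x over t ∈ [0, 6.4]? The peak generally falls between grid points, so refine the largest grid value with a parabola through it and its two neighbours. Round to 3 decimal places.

max x = 2.021

t=0.000: state=(1.460, -0.180)
step 1 (dt=0.01): k1=(-0.180, -1.018), k2=(-0.185, -1.005), k3=(-0.185, -1.006), k4=(-0.190, -0.993); state += dt/6·(k1+2k2+2k3+k4)
t=0.010: state=(1.458, -0.190)
t=0.020: state=(1.456, -0.200)
t=0.030: state=(1.454, -0.209)
continuing one RK4 step at a time; state shown every 25 steps (Δt=0.25):
t=0.250: state=(1.388, -0.377)
t=0.500: state=(1.276, -0.521)
t=0.750: state=(1.127, -0.678)
t=1.000: state=(0.930, -0.911)
t=1.250: state=(0.656, -1.328)
t=1.500: state=(0.231, -2.170)
t=1.750: state=(-0.485, -3.609)
t=2.000: state=(-1.439, -3.365)
t=2.250: state=(-1.948, -0.839)
t=2.500: state=(-2.014, 0.081)
t=2.750: state=(-1.965, 0.265)
t=3.000: state=(-1.892, 0.314)
t=3.250: state=(-1.810, 0.343)
t=3.500: state=(-1.720, 0.374)
t=3.750: state=(-1.622, 0.411)
t=4.000: state=(-1.514, 0.459)
t=4.250: state=(-1.391, 0.527)
t=4.500: state=(-1.248, 0.626)
t=4.750: state=(-1.074, 0.784)
t=5.000: state=(-0.846, 1.062)
t=5.250: state=(-0.521, 1.606)
t=5.500: state=(0.004, 2.714)
t=5.750: state=(0.866, 4.014)
t=6.000: state=(1.728, 2.288)
t=6.250: state=(2.007, 0.296)
t=6.400: state=(2.019, -0.082)
largest grid value and its neighbours: x(6.340)=2.02079, x(6.350)=2.02095, x(6.360)=2.02089
parabola through these three points peaks at t≈6.353 with x≈2.02095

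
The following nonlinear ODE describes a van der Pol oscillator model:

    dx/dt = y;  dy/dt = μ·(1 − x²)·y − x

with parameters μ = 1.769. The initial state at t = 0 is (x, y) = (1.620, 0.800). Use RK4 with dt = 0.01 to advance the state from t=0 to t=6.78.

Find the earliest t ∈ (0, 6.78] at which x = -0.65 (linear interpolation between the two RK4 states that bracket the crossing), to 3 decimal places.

t=0.000: state=(1.620, 0.800)
step 1 (dt=0.01): k1=(0.800, -3.919), k2=(0.780, -3.884), k3=(0.781, -3.884), k4=(0.761, -3.849); state += dt/6·(k1+2k2+2k3+k4)
t=0.010: state=(1.628, 0.761)
t=0.020: state=(1.635, 0.723)
t=0.030: state=(1.642, 0.686)
continuing one RK4 step at a time; state shown every 25 steps (Δt=0.25):
t=0.250: state=(1.718, 0.069)
t=0.500: state=(1.689, -0.259)
t=0.750: state=(1.603, -0.412)
t=1.000: state=(1.487, -0.514)
t=1.250: state=(1.346, -0.617)
t=1.500: state=(1.175, -0.755)
t=1.750: state=(0.962, -0.968)
t=2.000: state=(0.679, -1.336)
t=2.250: state=(0.269, -2.010)
t=2.500: state=(-0.362, -3.081)
t=2.580: state=(-0.622, -3.387)
next step: t=2.590: state=(-0.656, -3.416) — x has crossed -0.65
linear interpolation between t=2.580 (-0.62181) and t=2.590 (-0.65583) → t≈2.588

t = 2.588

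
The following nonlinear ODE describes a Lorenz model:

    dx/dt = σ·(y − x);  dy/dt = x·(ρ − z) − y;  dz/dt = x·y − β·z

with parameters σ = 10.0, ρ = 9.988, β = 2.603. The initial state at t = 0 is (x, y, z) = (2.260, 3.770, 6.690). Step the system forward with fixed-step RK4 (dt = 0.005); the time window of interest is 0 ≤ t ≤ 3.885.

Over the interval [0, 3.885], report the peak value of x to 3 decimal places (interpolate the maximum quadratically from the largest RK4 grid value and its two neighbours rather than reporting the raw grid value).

max x = 6.264

t=0.000: state=(2.260, 3.770, 6.690)
step 1 (dt=0.005): k1=(15.100, 3.683, -8.894), k2=(14.815, 3.850, -8.673), k3=(14.826, 3.846, -8.676), k4=(14.551, 4.010, -8.457); state += dt/6·(k1+2k2+2k3+k4)
t=0.005: state=(2.334, 3.789, 6.647)
t=0.010: state=(2.406, 3.810, 6.605)
t=0.015: state=(2.475, 3.832, 6.566)
continuing one RK4 step at a time; state shown every 40 steps (Δt=0.2):
t=0.200: state=(4.393, 5.370, 6.483)
t=0.400: state=(6.086, 6.575, 9.108)
t=0.600: state=(5.715, 4.961, 10.995)
t=0.800: state=(4.176, 3.616, 9.638)
t=1.000: state=(3.752, 3.864, 7.907)
t=1.200: state=(4.436, 4.948, 7.502)
t=1.400: state=(5.430, 5.788, 8.753)
t=1.600: state=(5.492, 5.197, 10.050)
t=1.800: state=(4.665, 4.269, 9.641)
t=2.000: state=(4.232, 4.216, 8.564)
t=2.200: state=(4.533, 4.810, 8.147)
t=2.400: state=(5.109, 5.340, 8.735)
t=2.600: state=(5.245, 5.138, 9.516)
t=2.800: state=(4.833, 4.596, 9.455)
t=3.000: state=(4.516, 4.464, 8.850)
t=3.200: state=(4.627, 4.770, 8.524)
t=3.400: state=(4.952, 5.095, 8.786)
t=3.600: state=(5.076, 5.044, 9.238)
t=3.800: state=(4.879, 4.747, 9.286)
t=3.885: state=(4.772, 4.657, 9.169)
largest grid value and its neighbours: x(0.465)=6.26258, x(0.470)=6.26372, x(0.475)=6.26302
parabola through these three points peaks at t≈0.471 with x≈6.26373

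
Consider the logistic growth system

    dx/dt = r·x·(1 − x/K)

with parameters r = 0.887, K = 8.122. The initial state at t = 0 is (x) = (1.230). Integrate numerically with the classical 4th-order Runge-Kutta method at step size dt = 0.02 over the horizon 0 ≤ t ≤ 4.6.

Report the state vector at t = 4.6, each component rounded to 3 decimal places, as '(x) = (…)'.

t=0.000: state=(1.230)
step 1 (dt=0.02): k1=(0.926), k2=(0.932), k3=(0.932), k4=(0.937); state += dt/6·(k1+2k2+2k3+k4)
t=0.020: state=(1.249)
t=0.040: state=(1.267)
t=0.060: state=(1.287)
continuing one RK4 step at a time; state shown every 10 steps (Δt=0.2):
t=0.200: state=(1.427)
t=0.400: state=(1.648)
t=0.600: state=(1.893)
t=0.800: state=(2.162)
t=1.000: state=(2.455)
t=1.200: state=(2.769)
t=1.400: state=(3.102)
t=1.600: state=(3.448)
t=1.800: state=(3.804)
t=2.000: state=(4.164)
t=2.200: state=(4.522)
t=2.400: state=(4.873)
t=2.600: state=(5.212)
t=2.800: state=(5.534)
t=3.000: state=(5.837)
t=3.200: state=(6.116)
t=3.400: state=(6.372)
t=3.600: state=(6.603)
t=3.800: state=(6.810)
t=4.000: state=(6.994)
t=4.200: state=(7.156)
t=4.400: state=(7.297)
t=4.600: state=(7.419)

(x) = (7.419)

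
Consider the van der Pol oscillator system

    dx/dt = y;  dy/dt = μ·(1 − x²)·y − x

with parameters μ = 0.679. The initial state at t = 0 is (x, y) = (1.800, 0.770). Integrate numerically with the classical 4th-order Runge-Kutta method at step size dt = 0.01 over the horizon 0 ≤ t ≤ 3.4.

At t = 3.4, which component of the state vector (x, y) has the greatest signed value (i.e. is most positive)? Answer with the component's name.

t=0.000: state=(1.800, 0.770)
step 1 (dt=0.01): k1=(0.770, -2.971), k2=(0.755, -2.960), k3=(0.755, -2.959), k4=(0.740, -2.947); state += dt/6·(k1+2k2+2k3+k4)
t=0.010: state=(1.808, 0.740)
t=0.020: state=(1.815, 0.711)
t=0.030: state=(1.822, 0.682)
continuing one RK4 step at a time; state shown every 20 steps (Δt=0.2):
t=0.200: state=(1.898, 0.237)
t=0.400: state=(1.904, -0.155)
t=0.600: state=(1.844, -0.429)
t=0.800: state=(1.738, -0.628)
t=1.000: state=(1.596, -0.790)
t=1.200: state=(1.422, -0.942)
t=1.400: state=(1.218, -1.103)
t=1.600: state=(0.980, -1.289)
t=1.800: state=(0.700, -1.512)
t=2.000: state=(0.372, -1.777)
t=2.200: state=(-0.012, -2.063)
t=2.400: state=(-0.450, -2.294)
t=2.600: state=(-0.916, -2.321)
t=2.800: state=(-1.355, -2.002)
t=3.000: state=(-1.697, -1.384)
t=3.200: state=(-1.905, -0.705)
t=3.400: state=(-1.988, -0.156)
compare at T: x=-1.988, y=-0.156

largest component: y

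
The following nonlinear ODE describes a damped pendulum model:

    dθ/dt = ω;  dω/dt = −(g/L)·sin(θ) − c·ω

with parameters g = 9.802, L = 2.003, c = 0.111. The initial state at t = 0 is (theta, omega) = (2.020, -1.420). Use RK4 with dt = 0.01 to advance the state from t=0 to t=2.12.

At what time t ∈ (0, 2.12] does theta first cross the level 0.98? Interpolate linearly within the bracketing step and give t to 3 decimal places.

t=0.000: state=(2.020, -1.420)
step 1 (dt=0.01): k1=(-1.420, -4.251), k2=(-1.441, -4.263), k3=(-1.441, -4.263), k4=(-1.463, -4.276); state += dt/6·(k1+2k2+2k3+k4)
t=0.010: state=(2.006, -1.463)
t=0.020: state=(1.991, -1.506)
t=0.030: state=(1.975, -1.549)
continuing one RK4 step at a time; state shown every 10 steps (Δt=0.1):
t=0.100: state=(1.856, -1.857)
t=0.200: state=(1.648, -2.314)
t=0.300: state=(1.393, -2.774)
t=0.400: state=(1.094, -3.203)
t=0.430: state=(0.996, -3.319)
next step: t=0.440: state=(0.963, -3.356) — theta has crossed 0.98
linear interpolation between t=0.430 (0.99627) and t=0.440 (0.96290) → t≈0.435

t = 0.435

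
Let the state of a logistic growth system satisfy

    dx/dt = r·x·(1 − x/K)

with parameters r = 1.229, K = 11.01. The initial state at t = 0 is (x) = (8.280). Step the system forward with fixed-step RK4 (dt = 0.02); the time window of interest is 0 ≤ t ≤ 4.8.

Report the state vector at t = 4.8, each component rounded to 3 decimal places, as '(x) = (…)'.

(x) = (11.000)

t=0.000: state=(8.280)
step 1 (dt=0.02): k1=(2.523), k2=(2.508), k3=(2.508), k4=(2.492); state += dt/6·(k1+2k2+2k3+k4)
t=0.020: state=(8.330)
t=0.040: state=(8.380)
t=0.060: state=(8.429)
continuing one RK4 step at a time; state shown every 10 steps (Δt=0.2):
t=0.200: state=(8.753)
t=0.400: state=(9.162)
t=0.600: state=(9.510)
t=0.800: state=(9.801)
t=1.000: state=(10.041)
t=1.200: state=(10.238)
t=1.400: state=(10.397)
t=1.600: state=(10.524)
t=1.800: state=(10.626)
t=2.000: state=(10.708)
t=2.200: state=(10.772)
t=2.400: state=(10.823)
t=2.600: state=(10.863)
t=2.800: state=(10.895)
t=3.000: state=(10.920)
t=3.200: state=(10.939)
t=3.400: state=(10.955)
t=3.600: state=(10.967)
t=3.800: state=(10.976)
t=4.000: state=(10.983)
t=4.200: state=(10.989)
t=4.400: state=(10.994)
t=4.600: state=(10.997)
t=4.800: state=(11.000)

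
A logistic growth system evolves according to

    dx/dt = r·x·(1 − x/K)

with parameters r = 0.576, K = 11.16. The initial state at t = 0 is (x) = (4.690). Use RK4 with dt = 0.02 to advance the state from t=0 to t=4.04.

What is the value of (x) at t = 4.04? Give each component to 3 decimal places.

(x) = (9.836)

t=0.000: state=(4.690)
step 1 (dt=0.02): k1=(1.566), k2=(1.568), k3=(1.568), k4=(1.569); state += dt/6·(k1+2k2+2k3+k4)
t=0.020: state=(4.721)
t=0.040: state=(4.753)
t=0.060: state=(4.784)
continuing one RK4 step at a time; state shown every 10 steps (Δt=0.2):
t=0.200: state=(5.006)
t=0.400: state=(5.325)
t=0.600: state=(5.647)
t=0.800: state=(5.967)
t=1.000: state=(6.286)
t=1.200: state=(6.599)
t=1.400: state=(6.906)
t=1.600: state=(7.205)
t=1.800: state=(7.494)
t=2.000: state=(7.772)
t=2.200: state=(8.037)
t=2.400: state=(8.290)
t=2.600: state=(8.528)
t=2.800: state=(8.753)
t=3.000: state=(8.963)
t=3.200: state=(9.160)
t=3.400: state=(9.342)
t=3.600: state=(9.510)
t=3.800: state=(9.666)
t=4.000: state=(9.809)
t=4.040: state=(9.836)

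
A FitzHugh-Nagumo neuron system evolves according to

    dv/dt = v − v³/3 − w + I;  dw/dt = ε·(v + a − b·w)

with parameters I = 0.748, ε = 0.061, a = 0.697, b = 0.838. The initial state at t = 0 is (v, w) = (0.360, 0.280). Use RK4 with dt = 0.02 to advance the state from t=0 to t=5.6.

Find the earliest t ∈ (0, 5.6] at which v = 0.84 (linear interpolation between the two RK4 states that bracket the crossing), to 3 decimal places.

t = 0.499

t=0.000: state=(0.360, 0.280)
step 1 (dt=0.02): k1=(0.812, 0.050), k2=(0.819, 0.051), k3=(0.819, 0.051), k4=(0.826, 0.051); state += dt/6·(k1+2k2+2k3+k4)
t=0.020: state=(0.376, 0.281)
t=0.040: state=(0.393, 0.282)
t=0.060: state=(0.410, 0.283)
continuing one RK4 step at a time; state shown every 10 steps (Δt=0.2):
t=0.200: state=(0.536, 0.291)
t=0.400: state=(0.735, 0.304)
t=0.480: state=(0.820, 0.310)
next step: t=0.500: state=(0.841, 0.312) — v has crossed 0.84
linear interpolation between t=0.480 (0.81986) and t=0.500 (0.84139) → t≈0.499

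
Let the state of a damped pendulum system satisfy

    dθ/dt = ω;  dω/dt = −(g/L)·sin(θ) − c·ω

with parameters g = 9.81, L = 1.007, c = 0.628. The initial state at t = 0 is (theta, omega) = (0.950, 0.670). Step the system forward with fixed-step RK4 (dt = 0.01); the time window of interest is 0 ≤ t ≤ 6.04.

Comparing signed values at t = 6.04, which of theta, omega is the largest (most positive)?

largest component: omega

t=0.000: state=(0.950, 0.670)
step 1 (dt=0.01): k1=(0.670, -8.345), k2=(0.628, -8.338), k3=(0.628, -8.336), k4=(0.587, -8.328); state += dt/6·(k1+2k2+2k3+k4)
t=0.010: state=(0.956, 0.587)
t=0.020: state=(0.962, 0.503)
t=0.030: state=(0.966, 0.421)
continuing one RK4 step at a time; state shown every 20 steps (Δt=0.2):
t=0.200: state=(0.922, -0.911)
t=0.400: state=(0.612, -2.091)
t=0.600: state=(0.137, -2.511)
t=0.800: state=(-0.330, -2.016)
t=1.000: state=(-0.628, -0.902)
t=1.200: state=(-0.682, 0.350)
t=1.400: state=(-0.504, 1.353)
t=1.600: state=(-0.177, 1.810)
t=1.800: state=(0.173, 1.586)
t=2.000: state=(0.422, 0.837)
t=2.200: state=(0.496, -0.100)
t=2.400: state=(0.392, -0.894)
t=2.600: state=(0.165, -1.298)
t=2.800: state=(-0.094, -1.201)
t=3.000: state=(-0.288, -0.694)
t=3.200: state=(-0.359, -0.009)
t=3.400: state=(-0.297, 0.599)
t=3.600: state=(-0.138, 0.930)
t=3.800: state=(0.050, 0.896)
t=4.000: state=(0.199, 0.549)
t=4.200: state=(0.260, 0.052)
t=4.400: state=(0.223, -0.404)
t=4.600: state=(0.111, -0.667)
t=4.800: state=(-0.026, -0.663)
t=5.000: state=(-0.138, -0.425)
t=5.200: state=(-0.188, -0.066)
t=5.400: state=(-0.166, 0.274)
t=5.600: state=(-0.088, 0.478)
t=5.800: state=(0.012, 0.489)
t=6.000: state=(0.096, 0.325)
t=6.040: state=(0.108, 0.278)
compare at T: theta=0.108, omega=0.278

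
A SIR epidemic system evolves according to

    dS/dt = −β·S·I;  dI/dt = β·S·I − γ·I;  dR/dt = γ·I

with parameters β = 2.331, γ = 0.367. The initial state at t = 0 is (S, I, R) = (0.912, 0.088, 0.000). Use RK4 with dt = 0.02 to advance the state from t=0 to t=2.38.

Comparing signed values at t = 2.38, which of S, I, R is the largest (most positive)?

t=0.000: state=(0.912, 0.088, 0.000)
step 1 (dt=0.02): k1=(-0.187, 0.155, 0.032), k2=(-0.190, 0.157, 0.033), k3=(-0.190, 0.157, 0.033), k4=(-0.193, 0.160, 0.033); state += dt/6·(k1+2k2+2k3+k4)
t=0.020: state=(0.908, 0.091, 0.001)
t=0.040: state=(0.904, 0.094, 0.001)
t=0.060: state=(0.900, 0.098, 0.002)
continuing one RK4 step at a time; state shown every 5 steps (Δt=0.1):
t=0.100: state=(0.892, 0.105, 0.004)
t=0.200: state=(0.868, 0.124, 0.008)
t=0.300: state=(0.842, 0.146, 0.013)
t=0.400: state=(0.811, 0.170, 0.018)
t=0.500: state=(0.777, 0.198, 0.025)
t=0.600: state=(0.740, 0.227, 0.033)
t=0.700: state=(0.699, 0.259, 0.042)
t=0.800: state=(0.655, 0.293, 0.052)
t=0.900: state=(0.610, 0.327, 0.063)
t=1.000: state=(0.563, 0.361, 0.076)
t=1.100: state=(0.515, 0.395, 0.090)
t=1.200: state=(0.468, 0.427, 0.105)
t=1.300: state=(0.422, 0.456, 0.121)
t=1.400: state=(0.378, 0.483, 0.138)
t=1.500: state=(0.337, 0.506, 0.157)
t=1.600: state=(0.299, 0.525, 0.176)
t=1.700: state=(0.264, 0.541, 0.195)
t=1.800: state=(0.232, 0.552, 0.215)
t=1.900: state=(0.204, 0.560, 0.236)
t=2.000: state=(0.179, 0.565, 0.256)
t=2.100: state=(0.157, 0.566, 0.277)
t=2.200: state=(0.138, 0.565, 0.298)
t=2.300: state=(0.121, 0.561, 0.318)
t=2.380: state=(0.109, 0.556, 0.335)
compare at T: S=0.109, I=0.556, R=0.335

largest component: I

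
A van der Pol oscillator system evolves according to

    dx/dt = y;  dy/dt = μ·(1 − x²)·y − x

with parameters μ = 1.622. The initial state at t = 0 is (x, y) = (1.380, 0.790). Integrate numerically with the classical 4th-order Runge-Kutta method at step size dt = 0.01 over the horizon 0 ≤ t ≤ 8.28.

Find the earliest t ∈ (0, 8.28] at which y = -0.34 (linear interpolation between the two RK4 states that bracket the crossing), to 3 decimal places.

t=0.000: state=(1.380, 0.790)
step 1 (dt=0.01): k1=(0.790, -2.539), k2=(0.777, -2.538), k3=(0.777, -2.538), k4=(0.765, -2.536); state += dt/6·(k1+2k2+2k3+k4)
t=0.010: state=(1.388, 0.765)
t=0.020: state=(1.395, 0.739)
t=0.030: state=(1.403, 0.714)
continuing one RK4 step at a time; state shown every 50 steps (Δt=0.5):
t=0.500: state=(1.504, -0.168)
t=0.670: state=(1.460, -0.336)
next step: t=0.680: state=(1.457, -0.344) — y has crossed -0.34
linear interpolation between t=0.670 (-0.33559) and t=0.680 (-0.34397) → t≈0.675

t = 0.675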